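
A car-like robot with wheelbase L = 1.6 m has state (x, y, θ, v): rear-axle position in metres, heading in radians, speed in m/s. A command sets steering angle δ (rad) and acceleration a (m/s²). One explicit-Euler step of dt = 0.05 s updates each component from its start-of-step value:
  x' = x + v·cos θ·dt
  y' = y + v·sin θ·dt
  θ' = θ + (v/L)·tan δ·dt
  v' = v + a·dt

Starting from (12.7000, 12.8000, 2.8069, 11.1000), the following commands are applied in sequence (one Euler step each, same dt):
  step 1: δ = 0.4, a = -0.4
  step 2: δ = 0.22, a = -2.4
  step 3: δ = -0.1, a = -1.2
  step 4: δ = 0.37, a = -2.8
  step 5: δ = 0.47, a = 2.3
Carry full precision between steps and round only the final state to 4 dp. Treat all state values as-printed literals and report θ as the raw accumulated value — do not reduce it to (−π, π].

(10.0097, 13.2320, 3.2995, 10.8750)

after step 1 (δ=0.4, a=-0.4): (12.175796, 12.982306, 2.953556, 11.080000)
after step 2 (δ=0.22, a=-2.4): (11.631561, 13.085865, 3.030985, 10.960000)
after step 3 (δ=-0.1, a=-1.2): (11.086910, 13.146355, 2.996620, 10.900000)
after step 4 (δ=0.37, a=-2.8): (10.547627, 13.225088, 3.128736, 10.760000)
after step 5 (δ=0.47, a=2.3): (10.009672, 13.232005, 3.299539, 10.875000)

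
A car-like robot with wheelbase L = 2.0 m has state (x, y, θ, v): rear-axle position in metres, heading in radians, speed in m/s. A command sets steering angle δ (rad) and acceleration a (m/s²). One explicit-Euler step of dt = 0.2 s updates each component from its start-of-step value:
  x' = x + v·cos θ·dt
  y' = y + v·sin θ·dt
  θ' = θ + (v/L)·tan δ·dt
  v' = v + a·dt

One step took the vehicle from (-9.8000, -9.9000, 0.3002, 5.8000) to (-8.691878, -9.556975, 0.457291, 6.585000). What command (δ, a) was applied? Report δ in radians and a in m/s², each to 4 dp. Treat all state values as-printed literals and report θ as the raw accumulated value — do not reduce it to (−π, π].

a = (v'−v)/dt = (0.785000)/0.2 = 3.9250
Δθ = θ'−θ = 0.157091;  (v·dt/L) = 5.8000·0.2/2.0 = 0.580000
tan δ = Δθ·L/(v·dt) = 0.270847  →  δ = 0.2645

δ = 0.2645, a = 3.9250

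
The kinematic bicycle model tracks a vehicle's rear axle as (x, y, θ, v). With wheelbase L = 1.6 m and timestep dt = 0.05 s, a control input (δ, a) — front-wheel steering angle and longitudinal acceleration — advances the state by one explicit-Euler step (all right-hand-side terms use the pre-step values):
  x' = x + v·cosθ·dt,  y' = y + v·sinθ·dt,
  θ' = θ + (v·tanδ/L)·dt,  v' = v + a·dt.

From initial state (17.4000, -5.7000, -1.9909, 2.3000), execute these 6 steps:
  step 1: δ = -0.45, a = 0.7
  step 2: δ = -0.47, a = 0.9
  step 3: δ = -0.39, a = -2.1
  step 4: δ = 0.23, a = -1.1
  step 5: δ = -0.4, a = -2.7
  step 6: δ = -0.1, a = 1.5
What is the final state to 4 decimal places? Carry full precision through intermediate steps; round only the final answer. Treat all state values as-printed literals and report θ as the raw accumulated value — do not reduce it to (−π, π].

(17.0819, -6.3001, -2.1125, 2.1600)

after step 1 (δ=-0.45, a=0.7): (17.353097, -5.805000, -2.025620, 2.335000)
after step 2 (δ=-0.47, a=0.9): (17.301808, -5.909881, -2.062685, 2.380000)
after step 3 (δ=-0.39, a=-2.1): (17.245605, -6.014773, -2.093257, 2.275000)
after step 4 (δ=0.23, a=-1.1): (17.188842, -6.113348, -2.076611, 2.220000)
after step 5 (δ=-0.4, a=-2.7): (17.135061, -6.210449, -2.105943, 2.085000)
after step 6 (δ=-0.1, a=1.5): (17.081897, -6.300124, -2.112480, 2.160000)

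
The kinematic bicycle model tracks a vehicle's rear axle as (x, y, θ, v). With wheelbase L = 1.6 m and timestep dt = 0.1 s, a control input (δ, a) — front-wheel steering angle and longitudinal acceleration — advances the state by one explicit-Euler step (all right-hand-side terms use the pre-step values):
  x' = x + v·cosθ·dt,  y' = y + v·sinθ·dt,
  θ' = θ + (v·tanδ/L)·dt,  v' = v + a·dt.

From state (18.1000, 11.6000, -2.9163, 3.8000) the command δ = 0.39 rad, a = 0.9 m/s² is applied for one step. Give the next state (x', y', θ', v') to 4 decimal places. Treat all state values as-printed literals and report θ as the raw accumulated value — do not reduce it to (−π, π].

x' = 18.1000 + 3.8000·cos(-2.9163)·0.1 = 17.7296
y' = 11.6000 + 3.8000·sin(-2.9163)·0.1 = 11.5151
θ' = -2.9163 + (3.8000/1.6)·tan(0.39)·0.1 = -2.8187
v' = 3.8000 + 0.9000·0.1 = 3.8900

(17.7296, 11.5151, -2.8187, 3.8900)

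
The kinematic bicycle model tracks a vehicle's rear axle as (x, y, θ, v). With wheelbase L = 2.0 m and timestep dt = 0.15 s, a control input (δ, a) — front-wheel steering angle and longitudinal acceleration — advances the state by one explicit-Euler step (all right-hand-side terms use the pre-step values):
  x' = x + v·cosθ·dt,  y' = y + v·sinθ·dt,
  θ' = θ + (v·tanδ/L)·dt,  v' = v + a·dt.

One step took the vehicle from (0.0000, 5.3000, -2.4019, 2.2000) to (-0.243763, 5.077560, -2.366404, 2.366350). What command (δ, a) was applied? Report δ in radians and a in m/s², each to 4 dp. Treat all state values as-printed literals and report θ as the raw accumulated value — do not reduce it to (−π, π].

a = (v'−v)/dt = (0.166350)/0.15 = 1.1090
Δθ = θ'−θ = 0.035496;  (v·dt/L) = 2.2000·0.15/2.0 = 0.165000
tan δ = Δθ·L/(v·dt) = 0.215127  →  δ = 0.2119

δ = 0.2119, a = 1.1090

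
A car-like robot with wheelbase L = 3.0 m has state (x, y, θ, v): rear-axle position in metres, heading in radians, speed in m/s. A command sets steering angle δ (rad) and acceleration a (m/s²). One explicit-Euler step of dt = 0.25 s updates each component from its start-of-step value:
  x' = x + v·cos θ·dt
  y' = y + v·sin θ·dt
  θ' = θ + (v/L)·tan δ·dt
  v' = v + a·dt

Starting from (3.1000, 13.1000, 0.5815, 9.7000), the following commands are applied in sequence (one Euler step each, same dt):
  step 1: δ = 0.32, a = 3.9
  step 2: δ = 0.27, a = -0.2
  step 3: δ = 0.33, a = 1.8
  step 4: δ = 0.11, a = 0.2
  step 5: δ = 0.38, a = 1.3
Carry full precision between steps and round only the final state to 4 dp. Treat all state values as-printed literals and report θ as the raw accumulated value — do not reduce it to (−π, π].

(8.7726, 24.3001, 1.8711, 11.4500)

after step 1 (δ=0.32, a=3.9): (5.126426, 14.431999, 0.849373, 10.675000)
after step 2 (δ=0.27, a=-0.2): (6.889013, 16.435874, 1.095573, 10.625000)
after step 3 (δ=0.33, a=1.8): (8.104347, 18.797786, 1.398850, 11.075000)
after step 4 (δ=0.11, a=0.2): (8.578081, 21.525707, 1.500782, 11.125000)
after step 5 (δ=0.38, a=1.3): (8.772649, 24.300143, 1.871071, 11.450000)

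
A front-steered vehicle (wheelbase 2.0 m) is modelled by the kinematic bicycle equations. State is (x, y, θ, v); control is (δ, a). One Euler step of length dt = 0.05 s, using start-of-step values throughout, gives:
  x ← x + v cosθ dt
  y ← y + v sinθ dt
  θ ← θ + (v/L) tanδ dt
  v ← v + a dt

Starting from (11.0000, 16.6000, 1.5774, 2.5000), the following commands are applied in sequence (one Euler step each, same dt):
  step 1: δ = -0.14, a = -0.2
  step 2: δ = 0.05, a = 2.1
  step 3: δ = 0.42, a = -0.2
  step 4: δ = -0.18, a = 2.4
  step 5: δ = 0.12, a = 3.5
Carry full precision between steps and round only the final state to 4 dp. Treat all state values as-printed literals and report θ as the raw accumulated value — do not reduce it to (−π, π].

(10.9930, 17.2437, 1.5971, 2.8800)

after step 1 (δ=-0.14, a=-0.2): (10.999175, 16.724997, 1.568592, 2.490000)
after step 2 (δ=0.05, a=2.1): (10.999449, 16.849497, 1.571707, 2.595000)
after step 3 (δ=0.42, a=-0.2): (10.999331, 16.979247, 1.600679, 2.585000)
after step 4 (δ=-0.18, a=2.4): (10.995469, 17.108439, 1.588919, 2.705000)
after step 5 (δ=0.12, a=3.5): (10.993018, 17.243667, 1.597073, 2.880000)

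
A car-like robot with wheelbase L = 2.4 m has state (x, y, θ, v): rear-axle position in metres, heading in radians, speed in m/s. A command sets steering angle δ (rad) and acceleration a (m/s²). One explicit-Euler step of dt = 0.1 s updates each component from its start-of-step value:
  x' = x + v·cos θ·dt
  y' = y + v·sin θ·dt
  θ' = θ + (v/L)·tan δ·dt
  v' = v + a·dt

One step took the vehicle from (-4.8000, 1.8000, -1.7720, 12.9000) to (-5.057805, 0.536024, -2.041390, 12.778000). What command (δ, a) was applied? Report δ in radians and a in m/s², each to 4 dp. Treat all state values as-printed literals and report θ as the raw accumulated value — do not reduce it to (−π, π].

a = (v'−v)/dt = (-0.122000)/0.1 = -1.2200
Δθ = θ'−θ = -0.269390;  (v·dt/L) = 12.9000·0.1/2.4 = 0.537500
tan δ = Δθ·L/(v·dt) = -0.501191  →  δ = -0.4646

δ = -0.4646, a = -1.2200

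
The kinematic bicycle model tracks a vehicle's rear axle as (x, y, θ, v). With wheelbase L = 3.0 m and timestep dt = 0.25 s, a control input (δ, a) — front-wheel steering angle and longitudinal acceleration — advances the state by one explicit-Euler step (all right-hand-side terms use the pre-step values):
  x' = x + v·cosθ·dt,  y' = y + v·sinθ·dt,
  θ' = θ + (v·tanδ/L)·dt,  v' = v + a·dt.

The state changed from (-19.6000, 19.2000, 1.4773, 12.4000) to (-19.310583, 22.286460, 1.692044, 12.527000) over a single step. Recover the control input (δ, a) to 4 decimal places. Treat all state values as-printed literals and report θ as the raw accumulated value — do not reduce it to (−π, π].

δ = 0.2049, a = 0.5080

a = (v'−v)/dt = (0.127000)/0.25 = 0.5080
Δθ = θ'−θ = 0.214744;  (v·dt/L) = 12.4000·0.25/3.0 = 1.033333
tan δ = Δθ·L/(v·dt) = 0.207817  →  δ = 0.2049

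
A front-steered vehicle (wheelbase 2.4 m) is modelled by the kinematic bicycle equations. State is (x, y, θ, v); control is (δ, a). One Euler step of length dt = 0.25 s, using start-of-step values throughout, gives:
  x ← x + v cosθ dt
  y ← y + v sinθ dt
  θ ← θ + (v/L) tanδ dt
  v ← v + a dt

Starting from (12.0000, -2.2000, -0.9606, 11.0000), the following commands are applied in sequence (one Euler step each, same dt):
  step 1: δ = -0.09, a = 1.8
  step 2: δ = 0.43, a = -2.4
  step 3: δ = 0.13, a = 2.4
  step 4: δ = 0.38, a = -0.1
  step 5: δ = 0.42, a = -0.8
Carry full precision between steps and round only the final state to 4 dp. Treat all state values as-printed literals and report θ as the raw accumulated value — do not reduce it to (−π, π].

(22.8326, -9.0248, 0.6386, 11.2250)

after step 1 (δ=-0.09, a=1.8): (13.575828, -4.453723, -1.064004, 11.450000)
after step 2 (δ=0.43, a=-2.4): (14.965214, -6.956424, -0.517003, 10.850000)
after step 3 (δ=0.13, a=2.4): (17.323202, -8.297151, -0.369243, 11.450000)
after step 4 (δ=0.38, a=-0.1): (19.992772, -9.330254, 0.107140, 11.425000)
after step 5 (δ=0.42, a=-0.8): (22.832644, -9.024820, 0.638608, 11.225000)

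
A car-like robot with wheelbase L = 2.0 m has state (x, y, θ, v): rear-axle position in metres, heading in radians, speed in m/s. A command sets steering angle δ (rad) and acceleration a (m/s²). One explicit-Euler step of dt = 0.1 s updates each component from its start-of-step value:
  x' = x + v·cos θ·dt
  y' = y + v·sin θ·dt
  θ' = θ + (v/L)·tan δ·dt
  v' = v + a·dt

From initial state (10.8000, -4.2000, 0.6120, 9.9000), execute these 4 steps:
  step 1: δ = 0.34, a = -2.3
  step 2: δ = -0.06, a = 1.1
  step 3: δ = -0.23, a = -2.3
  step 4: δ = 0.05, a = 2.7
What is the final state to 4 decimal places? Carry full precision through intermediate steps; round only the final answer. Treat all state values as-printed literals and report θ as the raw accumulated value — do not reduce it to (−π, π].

(13.7671, -1.7009, 0.6675, 9.8200)

after step 1 (δ=0.34, a=-2.3): (11.610316, -3.631239, 0.787100, 9.670000)
after step 2 (δ=-0.06, a=1.1): (12.292923, -2.946305, 0.758055, 9.780000)
after step 3 (δ=-0.23, a=-2.3): (13.003122, -2.273920, 0.643559, 9.550000)
after step 4 (δ=0.05, a=2.7): (13.767089, -1.700876, 0.667454, 9.820000)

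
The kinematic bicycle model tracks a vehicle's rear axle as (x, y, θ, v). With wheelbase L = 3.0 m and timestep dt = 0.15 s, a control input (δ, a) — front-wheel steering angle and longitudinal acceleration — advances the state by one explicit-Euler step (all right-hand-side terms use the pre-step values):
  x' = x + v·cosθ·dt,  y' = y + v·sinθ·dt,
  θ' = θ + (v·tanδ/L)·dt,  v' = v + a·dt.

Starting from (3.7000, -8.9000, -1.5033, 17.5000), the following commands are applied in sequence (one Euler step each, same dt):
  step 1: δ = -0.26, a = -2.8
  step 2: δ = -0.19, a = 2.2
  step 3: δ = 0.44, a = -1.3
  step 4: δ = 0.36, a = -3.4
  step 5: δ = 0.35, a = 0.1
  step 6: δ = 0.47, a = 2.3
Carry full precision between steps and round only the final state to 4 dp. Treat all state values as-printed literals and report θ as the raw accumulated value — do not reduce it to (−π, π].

after step 1 (δ=-0.26, a=-2.8): (3.877043, -11.519023, -1.736069, 17.080000)
after step 2 (δ=-0.19, a=2.2): (3.455540, -14.046112, -1.900310, 17.410000)
after step 3 (δ=0.44, a=-1.3): (2.610503, -16.517113, -1.490496, 17.215000)
after step 4 (δ=0.36, a=-3.4): (2.817637, -19.091042, -1.166507, 16.705000)
after step 5 (δ=0.35, a=0.1): (3.803313, -21.394783, -0.861617, 16.720000)
after step 6 (δ=0.47, a=2.3): (5.436552, -23.298096, -0.436957, 17.065000)

(5.4366, -23.2981, -0.4370, 17.0650)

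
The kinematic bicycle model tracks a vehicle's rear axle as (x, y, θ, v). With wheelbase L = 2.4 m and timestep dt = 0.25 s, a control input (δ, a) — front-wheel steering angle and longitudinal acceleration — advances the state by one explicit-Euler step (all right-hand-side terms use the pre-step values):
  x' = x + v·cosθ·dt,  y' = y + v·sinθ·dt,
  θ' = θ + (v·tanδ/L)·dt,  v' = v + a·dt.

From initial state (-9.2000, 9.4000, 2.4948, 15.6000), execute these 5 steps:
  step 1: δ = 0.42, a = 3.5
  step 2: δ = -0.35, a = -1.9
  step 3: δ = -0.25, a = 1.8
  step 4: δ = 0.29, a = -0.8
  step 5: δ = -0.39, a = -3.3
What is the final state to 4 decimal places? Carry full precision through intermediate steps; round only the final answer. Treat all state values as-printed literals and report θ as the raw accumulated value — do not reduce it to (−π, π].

after step 1 (δ=0.42, a=3.5): (-12.312281, 11.750257, 3.220480, 16.475000)
after step 2 (δ=-0.35, a=-1.9): (-16.418221, 11.425675, 2.594038, 16.000000)
after step 3 (δ=-0.25, a=1.8): (-19.833423, 13.508078, 2.168468, 16.450000)
after step 4 (δ=0.29, a=-0.8): (-22.147607, 16.907667, 2.679811, 16.250000)
after step 5 (δ=-0.39, a=-3.3): (-25.784601, 18.717689, 1.984015, 15.425000)

(-25.7846, 18.7177, 1.9840, 15.4250)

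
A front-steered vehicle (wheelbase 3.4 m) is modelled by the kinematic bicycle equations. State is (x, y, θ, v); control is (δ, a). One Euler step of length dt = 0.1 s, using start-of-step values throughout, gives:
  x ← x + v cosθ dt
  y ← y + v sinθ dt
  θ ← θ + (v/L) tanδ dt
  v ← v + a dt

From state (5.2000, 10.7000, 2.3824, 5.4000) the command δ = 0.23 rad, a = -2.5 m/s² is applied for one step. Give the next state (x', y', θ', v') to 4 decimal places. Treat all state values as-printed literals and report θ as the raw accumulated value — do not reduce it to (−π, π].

(4.8083, 11.0717, 2.4196, 5.1500)

x' = 5.2000 + 5.4000·cos(2.3824)·0.1 = 4.8083
y' = 10.7000 + 5.4000·sin(2.3824)·0.1 = 11.0717
θ' = 2.3824 + (5.4000/3.4)·tan(0.23)·0.1 = 2.4196
v' = 5.4000 − 2.5000·0.1 = 5.1500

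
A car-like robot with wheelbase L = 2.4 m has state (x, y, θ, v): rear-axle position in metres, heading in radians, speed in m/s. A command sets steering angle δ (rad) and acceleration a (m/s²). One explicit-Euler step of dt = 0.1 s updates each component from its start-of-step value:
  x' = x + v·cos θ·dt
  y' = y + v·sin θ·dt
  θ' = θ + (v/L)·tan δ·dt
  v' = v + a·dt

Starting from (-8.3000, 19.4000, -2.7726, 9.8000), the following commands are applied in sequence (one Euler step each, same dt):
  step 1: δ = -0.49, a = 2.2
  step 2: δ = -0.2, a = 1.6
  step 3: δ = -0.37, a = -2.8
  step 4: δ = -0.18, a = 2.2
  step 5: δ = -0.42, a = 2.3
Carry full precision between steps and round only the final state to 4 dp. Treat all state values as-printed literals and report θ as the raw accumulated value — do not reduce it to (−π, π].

after step 1 (δ=-0.49, a=2.2): (-9.214037, 19.046537, -2.990400, 10.020000)
after step 2 (δ=-0.2, a=1.6): (-10.204607, 18.895619, -3.075032, 10.180000)
after step 3 (δ=-0.37, a=-2.8): (-11.220352, 18.827910, -3.239550, 9.900000)
after step 4 (δ=-0.18, a=2.2): (-12.205606, 18.924733, -3.314613, 10.120000)
after step 5 (δ=-0.42, a=2.3): (-13.202497, 19.098957, -3.502917, 10.350000)

(-13.2025, 19.0990, -3.5029, 10.3500)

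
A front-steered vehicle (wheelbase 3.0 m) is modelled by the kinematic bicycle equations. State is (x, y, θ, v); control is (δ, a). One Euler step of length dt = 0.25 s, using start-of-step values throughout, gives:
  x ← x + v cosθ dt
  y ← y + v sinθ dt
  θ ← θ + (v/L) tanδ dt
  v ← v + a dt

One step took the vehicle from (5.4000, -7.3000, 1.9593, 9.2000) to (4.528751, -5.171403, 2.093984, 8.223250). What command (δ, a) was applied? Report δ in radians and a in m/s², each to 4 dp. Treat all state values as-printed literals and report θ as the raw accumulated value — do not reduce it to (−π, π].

a = (v'−v)/dt = (-0.976750)/0.25 = -3.9070
Δθ = θ'−θ = 0.134684;  (v·dt/L) = 9.2000·0.25/3.0 = 0.766667
tan δ = Δθ·L/(v·dt) = 0.175675  →  δ = 0.1739

δ = 0.1739, a = -3.9070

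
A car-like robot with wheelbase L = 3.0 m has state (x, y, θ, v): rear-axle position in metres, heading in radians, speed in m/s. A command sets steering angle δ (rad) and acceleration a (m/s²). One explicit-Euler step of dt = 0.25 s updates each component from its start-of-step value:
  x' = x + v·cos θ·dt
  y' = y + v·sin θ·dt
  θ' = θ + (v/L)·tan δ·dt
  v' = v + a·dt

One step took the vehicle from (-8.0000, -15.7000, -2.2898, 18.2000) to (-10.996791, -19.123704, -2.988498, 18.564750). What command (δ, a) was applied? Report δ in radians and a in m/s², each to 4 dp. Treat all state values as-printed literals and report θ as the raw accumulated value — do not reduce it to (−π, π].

δ = -0.4317, a = 1.4590

a = (v'−v)/dt = (0.364750)/0.25 = 1.4590
Δθ = θ'−θ = -0.698698;  (v·dt/L) = 18.2000·0.25/3.0 = 1.516667
tan δ = Δθ·L/(v·dt) = -0.460680  →  δ = -0.4317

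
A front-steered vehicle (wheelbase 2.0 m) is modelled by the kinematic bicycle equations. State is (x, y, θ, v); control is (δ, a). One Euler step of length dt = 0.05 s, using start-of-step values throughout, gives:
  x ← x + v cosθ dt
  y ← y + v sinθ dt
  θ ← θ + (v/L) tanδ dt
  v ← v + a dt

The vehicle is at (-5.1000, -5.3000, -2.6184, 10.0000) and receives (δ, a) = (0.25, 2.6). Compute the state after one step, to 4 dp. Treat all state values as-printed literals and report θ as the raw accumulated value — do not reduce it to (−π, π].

(-5.5331, -5.5498, -2.5546, 10.1300)

x' = -5.1000 + 10.0000·cos(-2.6184)·0.05 = -5.5331
y' = -5.3000 + 10.0000·sin(-2.6184)·0.05 = -5.5498
θ' = -2.6184 + (10.0000/2.0)·tan(0.25)·0.05 = -2.5546
v' = 10.0000 + 2.6000·0.05 = 10.1300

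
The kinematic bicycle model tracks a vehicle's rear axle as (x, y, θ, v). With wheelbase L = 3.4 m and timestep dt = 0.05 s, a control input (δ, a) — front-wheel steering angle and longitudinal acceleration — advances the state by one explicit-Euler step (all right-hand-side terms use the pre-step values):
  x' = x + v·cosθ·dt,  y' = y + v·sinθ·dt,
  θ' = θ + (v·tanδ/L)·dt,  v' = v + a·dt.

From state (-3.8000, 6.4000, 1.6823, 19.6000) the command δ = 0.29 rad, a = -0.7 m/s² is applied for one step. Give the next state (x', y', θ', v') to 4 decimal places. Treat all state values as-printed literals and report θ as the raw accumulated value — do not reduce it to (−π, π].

x' = -3.8000 + 19.6000·cos(1.6823)·0.05 = -3.9090
y' = 6.4000 + 19.6000·sin(1.6823)·0.05 = 7.3739
θ' = 1.6823 + (19.6000/3.4)·tan(0.29)·0.05 = 1.7683
v' = 19.6000 − 0.7000·0.05 = 19.5650

(-3.9090, 7.3739, 1.7683, 19.5650)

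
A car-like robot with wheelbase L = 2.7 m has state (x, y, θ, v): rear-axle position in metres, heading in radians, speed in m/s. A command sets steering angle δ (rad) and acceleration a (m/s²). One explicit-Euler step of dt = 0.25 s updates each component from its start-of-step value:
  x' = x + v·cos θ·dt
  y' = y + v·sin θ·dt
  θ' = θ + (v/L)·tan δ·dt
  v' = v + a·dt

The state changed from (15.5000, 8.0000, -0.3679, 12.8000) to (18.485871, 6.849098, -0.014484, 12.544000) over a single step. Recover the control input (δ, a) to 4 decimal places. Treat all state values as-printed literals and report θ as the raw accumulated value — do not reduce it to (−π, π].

a = (v'−v)/dt = (-0.256000)/0.25 = -1.0240
Δθ = θ'−θ = 0.353416;  (v·dt/L) = 12.8000·0.25/2.7 = 1.185185
tan δ = Δθ·L/(v·dt) = 0.298195  →  δ = 0.2898

δ = 0.2898, a = -1.0240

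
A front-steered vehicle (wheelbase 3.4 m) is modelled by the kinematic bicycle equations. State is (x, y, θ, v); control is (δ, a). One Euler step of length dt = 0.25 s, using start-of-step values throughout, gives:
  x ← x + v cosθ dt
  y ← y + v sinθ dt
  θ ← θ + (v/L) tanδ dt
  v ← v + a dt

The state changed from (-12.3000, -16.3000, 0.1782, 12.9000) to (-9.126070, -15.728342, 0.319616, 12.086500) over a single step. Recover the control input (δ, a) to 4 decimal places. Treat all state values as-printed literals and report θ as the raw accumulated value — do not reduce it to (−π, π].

δ = 0.1480, a = -3.2540

a = (v'−v)/dt = (-0.813500)/0.25 = -3.2540
Δθ = θ'−θ = 0.141416;  (v·dt/L) = 12.9000·0.25/3.4 = 0.948529
tan δ = Δθ·L/(v·dt) = 0.149090  →  δ = 0.1480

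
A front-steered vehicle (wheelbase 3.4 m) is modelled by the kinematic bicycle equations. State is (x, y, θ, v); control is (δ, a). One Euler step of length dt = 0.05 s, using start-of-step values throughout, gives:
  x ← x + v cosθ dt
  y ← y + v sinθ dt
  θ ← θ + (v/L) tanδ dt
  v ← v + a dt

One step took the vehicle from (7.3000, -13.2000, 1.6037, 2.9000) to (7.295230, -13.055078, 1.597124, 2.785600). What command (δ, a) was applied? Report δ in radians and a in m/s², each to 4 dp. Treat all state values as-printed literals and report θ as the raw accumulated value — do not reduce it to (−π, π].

a = (v'−v)/dt = (-0.114400)/0.05 = -2.2880
Δθ = θ'−θ = -0.006576;  (v·dt/L) = 2.9000·0.05/3.4 = 0.042647
tan δ = Δθ·L/(v·dt) = -0.154196  →  δ = -0.1530

δ = -0.1530, a = -2.2880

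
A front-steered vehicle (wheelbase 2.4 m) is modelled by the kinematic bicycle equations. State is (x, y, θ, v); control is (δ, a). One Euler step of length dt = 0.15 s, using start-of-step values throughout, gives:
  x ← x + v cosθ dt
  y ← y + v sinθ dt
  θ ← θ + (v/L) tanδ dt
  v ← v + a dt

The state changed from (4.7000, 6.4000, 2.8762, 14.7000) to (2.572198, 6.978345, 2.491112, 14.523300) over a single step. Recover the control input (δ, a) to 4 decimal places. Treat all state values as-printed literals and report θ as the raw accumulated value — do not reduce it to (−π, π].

a = (v'−v)/dt = (-0.176700)/0.15 = -1.1780
Δθ = θ'−θ = -0.385088;  (v·dt/L) = 14.7000·0.15/2.4 = 0.918750
tan δ = Δθ·L/(v·dt) = -0.419143  →  δ = -0.3969

δ = -0.3969, a = -1.1780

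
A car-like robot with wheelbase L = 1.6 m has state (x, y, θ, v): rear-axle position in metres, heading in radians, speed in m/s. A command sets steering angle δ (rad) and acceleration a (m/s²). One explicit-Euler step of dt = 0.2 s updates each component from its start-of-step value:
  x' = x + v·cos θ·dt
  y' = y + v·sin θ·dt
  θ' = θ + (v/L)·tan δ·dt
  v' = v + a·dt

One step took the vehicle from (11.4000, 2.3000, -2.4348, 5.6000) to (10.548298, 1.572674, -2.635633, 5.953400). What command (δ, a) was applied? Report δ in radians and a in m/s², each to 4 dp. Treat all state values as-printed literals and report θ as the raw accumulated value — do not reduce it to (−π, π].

a = (v'−v)/dt = (0.353400)/0.2 = 1.7670
Δθ = θ'−θ = -0.200833;  (v·dt/L) = 5.6000·0.2/1.6 = 0.700000
tan δ = Δθ·L/(v·dt) = -0.286904  →  δ = -0.2794

δ = -0.2794, a = 1.7670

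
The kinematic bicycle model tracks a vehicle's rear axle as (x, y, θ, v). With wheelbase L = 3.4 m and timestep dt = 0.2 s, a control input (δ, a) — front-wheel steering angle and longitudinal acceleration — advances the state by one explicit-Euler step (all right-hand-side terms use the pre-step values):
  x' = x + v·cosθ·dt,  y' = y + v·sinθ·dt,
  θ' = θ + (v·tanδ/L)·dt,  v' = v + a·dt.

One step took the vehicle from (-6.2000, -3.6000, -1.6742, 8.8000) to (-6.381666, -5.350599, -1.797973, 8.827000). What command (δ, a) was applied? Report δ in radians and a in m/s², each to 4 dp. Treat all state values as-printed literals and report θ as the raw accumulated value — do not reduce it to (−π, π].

δ = -0.2347, a = 0.1350

a = (v'−v)/dt = (0.027000)/0.2 = 0.1350
Δθ = θ'−θ = -0.123773;  (v·dt/L) = 8.8000·0.2/3.4 = 0.517647
tan δ = Δθ·L/(v·dt) = -0.239107  →  δ = -0.2347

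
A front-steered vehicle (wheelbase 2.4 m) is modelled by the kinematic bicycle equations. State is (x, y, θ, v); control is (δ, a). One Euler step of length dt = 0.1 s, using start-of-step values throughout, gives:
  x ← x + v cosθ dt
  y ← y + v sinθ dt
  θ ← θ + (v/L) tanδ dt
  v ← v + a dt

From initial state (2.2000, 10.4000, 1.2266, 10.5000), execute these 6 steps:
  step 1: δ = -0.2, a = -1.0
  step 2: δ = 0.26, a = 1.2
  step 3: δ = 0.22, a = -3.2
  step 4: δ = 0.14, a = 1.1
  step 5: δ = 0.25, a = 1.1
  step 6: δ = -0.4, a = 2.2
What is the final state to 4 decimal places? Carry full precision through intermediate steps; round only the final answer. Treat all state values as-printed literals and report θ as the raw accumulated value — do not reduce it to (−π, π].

after step 1 (δ=-0.2, a=-1.0): (2.554312, 11.388414, 1.137914, 10.400000)
after step 2 (δ=0.26, a=1.2): (2.990580, 12.332485, 1.253190, 10.520000)
after step 3 (δ=0.22, a=-3.2): (3.319113, 13.331870, 1.351210, 10.200000)
after step 4 (δ=0.14, a=1.1): (3.541295, 14.327378, 1.411102, 10.310000)
after step 5 (δ=0.25, a=1.1): (3.705241, 15.345259, 1.520793, 10.420000)
after step 6 (δ=-0.4, a=2.2): (3.757323, 16.385957, 1.337230, 10.640000)

(3.7573, 16.3860, 1.3372, 10.6400)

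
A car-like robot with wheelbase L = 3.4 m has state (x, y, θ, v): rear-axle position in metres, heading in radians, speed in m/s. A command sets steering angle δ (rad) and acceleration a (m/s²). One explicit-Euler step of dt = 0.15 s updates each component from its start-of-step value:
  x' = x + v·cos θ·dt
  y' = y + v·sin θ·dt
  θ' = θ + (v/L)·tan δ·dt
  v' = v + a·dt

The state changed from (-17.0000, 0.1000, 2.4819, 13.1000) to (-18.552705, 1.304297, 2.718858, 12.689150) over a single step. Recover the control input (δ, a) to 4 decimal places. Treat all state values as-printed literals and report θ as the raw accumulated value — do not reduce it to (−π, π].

a = (v'−v)/dt = (-0.410850)/0.15 = -2.7390
Δθ = θ'−θ = 0.236958;  (v·dt/L) = 13.1000·0.15/3.4 = 0.577941
tan δ = Δθ·L/(v·dt) = 0.410004  →  δ = 0.3891

δ = 0.3891, a = -2.7390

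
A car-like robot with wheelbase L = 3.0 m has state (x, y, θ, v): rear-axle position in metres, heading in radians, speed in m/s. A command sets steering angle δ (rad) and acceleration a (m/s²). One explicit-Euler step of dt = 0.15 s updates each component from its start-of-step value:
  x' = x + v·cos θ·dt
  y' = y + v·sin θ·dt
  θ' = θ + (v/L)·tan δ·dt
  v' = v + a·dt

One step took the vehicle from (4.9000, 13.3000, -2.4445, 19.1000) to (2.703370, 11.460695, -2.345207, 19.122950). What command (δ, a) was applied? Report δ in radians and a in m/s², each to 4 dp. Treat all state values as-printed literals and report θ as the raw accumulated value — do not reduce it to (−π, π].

a = (v'−v)/dt = (0.022950)/0.15 = 0.1530
Δθ = θ'−θ = 0.099293;  (v·dt/L) = 19.1000·0.15/3.0 = 0.955000
tan δ = Δθ·L/(v·dt) = 0.103972  →  δ = 0.1036

δ = 0.1036, a = 0.1530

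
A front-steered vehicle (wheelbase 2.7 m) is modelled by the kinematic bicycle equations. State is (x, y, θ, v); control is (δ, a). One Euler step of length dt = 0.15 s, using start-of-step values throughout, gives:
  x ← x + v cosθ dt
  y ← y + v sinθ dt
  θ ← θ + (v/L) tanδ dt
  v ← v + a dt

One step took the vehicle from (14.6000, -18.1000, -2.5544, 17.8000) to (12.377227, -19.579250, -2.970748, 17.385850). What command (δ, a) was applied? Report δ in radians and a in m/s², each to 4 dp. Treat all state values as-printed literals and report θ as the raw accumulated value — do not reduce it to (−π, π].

δ = -0.3985, a = -2.7610

a = (v'−v)/dt = (-0.414150)/0.15 = -2.7610
Δθ = θ'−θ = -0.416348;  (v·dt/L) = 17.8000·0.15/2.7 = 0.988889
tan δ = Δθ·L/(v·dt) = -0.421026  →  δ = -0.3985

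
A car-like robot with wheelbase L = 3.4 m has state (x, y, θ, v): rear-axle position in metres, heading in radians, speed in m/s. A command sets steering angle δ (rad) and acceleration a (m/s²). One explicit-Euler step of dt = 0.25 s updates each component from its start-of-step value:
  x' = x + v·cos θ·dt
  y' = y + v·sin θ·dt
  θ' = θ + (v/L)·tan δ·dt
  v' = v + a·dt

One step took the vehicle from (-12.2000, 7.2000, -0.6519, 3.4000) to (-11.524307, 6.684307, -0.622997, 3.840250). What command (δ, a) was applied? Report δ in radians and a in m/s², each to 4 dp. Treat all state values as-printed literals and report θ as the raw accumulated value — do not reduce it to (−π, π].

a = (v'−v)/dt = (0.440250)/0.25 = 1.7610
Δθ = θ'−θ = 0.028903;  (v·dt/L) = 3.4000·0.25/3.4 = 0.250000
tan δ = Δθ·L/(v·dt) = 0.115612  →  δ = 0.1151

δ = 0.1151, a = 1.7610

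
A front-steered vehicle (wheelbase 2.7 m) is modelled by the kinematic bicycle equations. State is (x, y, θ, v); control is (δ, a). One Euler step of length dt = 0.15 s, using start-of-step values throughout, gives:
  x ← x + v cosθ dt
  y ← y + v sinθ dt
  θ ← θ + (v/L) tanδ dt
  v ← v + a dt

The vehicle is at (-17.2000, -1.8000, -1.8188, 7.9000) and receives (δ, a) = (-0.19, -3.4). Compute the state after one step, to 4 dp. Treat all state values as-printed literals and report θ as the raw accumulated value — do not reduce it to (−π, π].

(-17.4909, -2.9487, -1.9032, 7.3900)

x' = -17.2000 + 7.9000·cos(-1.8188)·0.15 = -17.4909
y' = -1.8000 + 7.9000·sin(-1.8188)·0.15 = -2.9487
θ' = -1.8188 + (7.9000/2.7)·tan(-0.19)·0.15 = -1.9032
v' = 7.9000 − 3.4000·0.15 = 7.3900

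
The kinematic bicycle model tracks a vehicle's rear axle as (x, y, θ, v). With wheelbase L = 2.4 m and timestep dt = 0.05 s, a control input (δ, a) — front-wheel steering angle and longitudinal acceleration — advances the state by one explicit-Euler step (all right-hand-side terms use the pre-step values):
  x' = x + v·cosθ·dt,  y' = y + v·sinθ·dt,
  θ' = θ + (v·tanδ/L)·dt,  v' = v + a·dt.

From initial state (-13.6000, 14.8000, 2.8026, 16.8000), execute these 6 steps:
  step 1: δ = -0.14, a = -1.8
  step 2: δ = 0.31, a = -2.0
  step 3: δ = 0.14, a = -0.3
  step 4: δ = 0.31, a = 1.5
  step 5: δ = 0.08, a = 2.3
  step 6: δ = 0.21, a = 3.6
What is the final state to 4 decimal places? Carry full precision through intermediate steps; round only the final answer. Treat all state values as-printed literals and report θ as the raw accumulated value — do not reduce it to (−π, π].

(-18.4363, 15.9827, 3.1267, 16.9650)

after step 1 (δ=-0.14, a=-1.8): (-14.392196, 15.079331, 2.753277, 16.710000)
after step 2 (δ=0.31, a=-2.0): (-15.165491, 15.395676, 2.864791, 16.610000)
after step 3 (δ=0.14, a=-0.3): (-15.964378, 15.622636, 2.913556, 16.595000)
after step 4 (δ=0.31, a=1.5): (-16.772647, 15.810213, 3.024303, 16.670000)
after step 5 (δ=0.08, a=2.3): (-17.600421, 15.907750, 3.052146, 16.785000)
after step 6 (δ=0.21, a=3.6): (-18.436316, 15.982719, 3.126679, 16.965000)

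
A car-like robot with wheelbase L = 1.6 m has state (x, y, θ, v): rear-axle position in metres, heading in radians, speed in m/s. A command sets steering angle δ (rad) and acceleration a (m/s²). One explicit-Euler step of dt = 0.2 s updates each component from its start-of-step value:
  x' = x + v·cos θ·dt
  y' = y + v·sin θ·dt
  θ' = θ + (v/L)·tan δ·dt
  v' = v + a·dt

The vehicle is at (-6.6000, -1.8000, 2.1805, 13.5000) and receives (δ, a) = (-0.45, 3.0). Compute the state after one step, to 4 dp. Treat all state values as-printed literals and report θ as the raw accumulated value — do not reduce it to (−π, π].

(-8.1461, 0.4135, 1.3653, 14.1000)

x' = -6.6000 + 13.5000·cos(2.1805)·0.2 = -8.1461
y' = -1.8000 + 13.5000·sin(2.1805)·0.2 = 0.4135
θ' = 2.1805 + (13.5000/1.6)·tan(-0.45)·0.2 = 1.3653
v' = 13.5000 + 3.0000·0.2 = 14.1000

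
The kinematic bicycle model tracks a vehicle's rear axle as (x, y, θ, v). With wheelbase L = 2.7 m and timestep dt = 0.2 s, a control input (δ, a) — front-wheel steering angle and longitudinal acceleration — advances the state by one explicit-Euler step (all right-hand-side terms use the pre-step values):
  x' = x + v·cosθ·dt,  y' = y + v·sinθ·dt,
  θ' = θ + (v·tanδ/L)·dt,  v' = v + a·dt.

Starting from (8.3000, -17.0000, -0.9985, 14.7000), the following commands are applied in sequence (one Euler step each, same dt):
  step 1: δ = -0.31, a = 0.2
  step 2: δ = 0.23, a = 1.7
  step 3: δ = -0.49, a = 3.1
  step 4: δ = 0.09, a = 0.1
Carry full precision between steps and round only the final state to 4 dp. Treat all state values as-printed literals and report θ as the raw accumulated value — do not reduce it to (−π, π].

(11.5705, -28.1412, -1.5825, 15.7200)

after step 1 (δ=-0.31, a=0.2): (9.892198, -19.471539, -1.347301, 14.740000)
after step 2 (δ=0.23, a=1.7): (10.545591, -22.346219, -1.091651, 15.080000)
after step 3 (δ=-0.49, a=3.1): (11.936029, -25.022585, -1.687466, 15.700000)
after step 4 (δ=0.09, a=0.1): (11.570518, -28.141239, -1.582515, 15.720000)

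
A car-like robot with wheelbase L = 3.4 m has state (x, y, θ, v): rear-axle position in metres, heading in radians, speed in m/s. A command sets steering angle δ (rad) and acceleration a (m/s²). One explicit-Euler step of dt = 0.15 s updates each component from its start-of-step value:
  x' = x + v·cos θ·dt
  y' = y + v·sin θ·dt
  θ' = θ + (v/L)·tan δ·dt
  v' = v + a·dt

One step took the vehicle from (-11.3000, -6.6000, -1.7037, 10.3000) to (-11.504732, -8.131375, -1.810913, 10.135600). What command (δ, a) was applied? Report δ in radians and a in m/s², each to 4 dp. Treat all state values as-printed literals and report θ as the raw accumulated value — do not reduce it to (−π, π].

δ = -0.2317, a = -1.0960

a = (v'−v)/dt = (-0.164400)/0.15 = -1.0960
Δθ = θ'−θ = -0.107213;  (v·dt/L) = 10.3000·0.15/3.4 = 0.454412
tan δ = Δθ·L/(v·dt) = -0.235938  →  δ = -0.2317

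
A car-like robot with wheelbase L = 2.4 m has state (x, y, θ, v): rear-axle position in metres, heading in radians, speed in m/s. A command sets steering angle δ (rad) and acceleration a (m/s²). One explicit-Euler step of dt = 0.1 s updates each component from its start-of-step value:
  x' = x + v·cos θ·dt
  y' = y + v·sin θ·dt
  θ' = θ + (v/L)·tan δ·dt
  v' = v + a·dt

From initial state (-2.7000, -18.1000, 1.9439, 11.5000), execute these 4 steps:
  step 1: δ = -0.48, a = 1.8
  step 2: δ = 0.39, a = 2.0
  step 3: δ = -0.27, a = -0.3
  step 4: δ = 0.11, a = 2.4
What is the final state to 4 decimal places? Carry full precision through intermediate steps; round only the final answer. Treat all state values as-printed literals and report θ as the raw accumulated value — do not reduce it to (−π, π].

after step 1 (δ=-0.48, a=1.8): (-3.119183, -17.029119, 1.694441, 11.680000)
after step 2 (δ=0.39, a=2.0): (-3.263232, -15.870036, 1.894487, 11.880000)
after step 3 (δ=-0.27, a=-0.3): (-3.641097, -14.743732, 1.757492, 11.850000)
after step 4 (δ=0.11, a=2.4): (-3.861049, -13.579323, 1.812025, 12.090000)

(-3.8610, -13.5793, 1.8120, 12.0900)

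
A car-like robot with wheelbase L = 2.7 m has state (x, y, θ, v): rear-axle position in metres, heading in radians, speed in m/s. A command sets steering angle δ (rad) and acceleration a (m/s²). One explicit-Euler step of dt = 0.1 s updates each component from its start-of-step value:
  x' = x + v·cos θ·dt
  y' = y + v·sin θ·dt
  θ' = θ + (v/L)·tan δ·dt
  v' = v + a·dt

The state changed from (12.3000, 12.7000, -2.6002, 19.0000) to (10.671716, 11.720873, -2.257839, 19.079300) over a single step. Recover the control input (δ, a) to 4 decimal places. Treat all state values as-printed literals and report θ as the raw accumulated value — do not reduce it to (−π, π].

δ = 0.4528, a = 0.7930

a = (v'−v)/dt = (0.079300)/0.1 = 0.7930
Δθ = θ'−θ = 0.342361;  (v·dt/L) = 19.0000·0.1/2.7 = 0.703704
tan δ = Δθ·L/(v·dt) = 0.486513  →  δ = 0.4528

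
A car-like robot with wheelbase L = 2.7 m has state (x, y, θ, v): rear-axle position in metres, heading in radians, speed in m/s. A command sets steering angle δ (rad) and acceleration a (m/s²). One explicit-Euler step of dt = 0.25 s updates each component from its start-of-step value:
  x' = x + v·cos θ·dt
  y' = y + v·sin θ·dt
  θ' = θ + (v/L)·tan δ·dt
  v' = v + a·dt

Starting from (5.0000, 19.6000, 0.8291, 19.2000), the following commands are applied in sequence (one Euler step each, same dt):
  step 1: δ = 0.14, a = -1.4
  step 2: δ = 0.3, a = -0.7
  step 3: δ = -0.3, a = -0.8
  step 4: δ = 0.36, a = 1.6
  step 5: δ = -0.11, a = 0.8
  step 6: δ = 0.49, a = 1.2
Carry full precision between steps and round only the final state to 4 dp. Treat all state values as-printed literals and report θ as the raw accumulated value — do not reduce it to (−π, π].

(11.8228, 45.4673, 2.4776, 19.3750)

after step 1 (δ=0.14, a=-1.4): (8.242590, 23.139154, 1.079628, 18.850000)
after step 2 (δ=0.3, a=-0.7): (10.465272, 27.294553, 1.619534, 18.675000)
after step 3 (δ=-0.3, a=-0.8): (10.237817, 31.957759, 1.084640, 18.475000)
after step 4 (δ=0.36, a=1.6): (12.395840, 36.041359, 1.728533, 18.875000)
after step 5 (δ=-0.11, a=0.8): (11.654602, 40.701527, 1.535509, 19.075000)
after step 6 (δ=0.49, a=1.2): (11.822846, 45.467309, 2.477581, 19.375000)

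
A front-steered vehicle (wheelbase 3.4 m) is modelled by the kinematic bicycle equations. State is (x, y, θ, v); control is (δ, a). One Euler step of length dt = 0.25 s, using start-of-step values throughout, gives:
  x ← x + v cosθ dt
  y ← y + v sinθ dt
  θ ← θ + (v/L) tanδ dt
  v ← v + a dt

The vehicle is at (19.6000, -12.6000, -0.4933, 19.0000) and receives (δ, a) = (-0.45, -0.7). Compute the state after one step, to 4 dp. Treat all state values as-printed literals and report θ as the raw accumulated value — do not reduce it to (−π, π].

x' = 19.6000 + 19.0000·cos(-0.4933)·0.25 = 23.7837
y' = -12.6000 + 19.0000·sin(-0.4933)·0.25 = -14.8493
θ' = -0.4933 + (19.0000/3.4)·tan(-0.45)·0.25 = -1.1682
v' = 19.0000 − 0.7000·0.25 = 18.8250

(23.7837, -14.8493, -1.1682, 18.8250)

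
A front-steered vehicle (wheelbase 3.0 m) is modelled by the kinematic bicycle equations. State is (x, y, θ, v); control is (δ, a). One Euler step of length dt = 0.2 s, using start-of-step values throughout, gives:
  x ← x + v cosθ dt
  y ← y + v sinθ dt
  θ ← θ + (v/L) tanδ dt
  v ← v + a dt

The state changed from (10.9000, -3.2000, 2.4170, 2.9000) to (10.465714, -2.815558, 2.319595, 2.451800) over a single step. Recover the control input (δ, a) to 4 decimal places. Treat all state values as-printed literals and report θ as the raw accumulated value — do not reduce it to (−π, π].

δ = -0.4667, a = -2.2410

a = (v'−v)/dt = (-0.448200)/0.2 = -2.2410
Δθ = θ'−θ = -0.097405;  (v·dt/L) = 2.9000·0.2/3.0 = 0.193333
tan δ = Δθ·L/(v·dt) = -0.503819  →  δ = -0.4667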